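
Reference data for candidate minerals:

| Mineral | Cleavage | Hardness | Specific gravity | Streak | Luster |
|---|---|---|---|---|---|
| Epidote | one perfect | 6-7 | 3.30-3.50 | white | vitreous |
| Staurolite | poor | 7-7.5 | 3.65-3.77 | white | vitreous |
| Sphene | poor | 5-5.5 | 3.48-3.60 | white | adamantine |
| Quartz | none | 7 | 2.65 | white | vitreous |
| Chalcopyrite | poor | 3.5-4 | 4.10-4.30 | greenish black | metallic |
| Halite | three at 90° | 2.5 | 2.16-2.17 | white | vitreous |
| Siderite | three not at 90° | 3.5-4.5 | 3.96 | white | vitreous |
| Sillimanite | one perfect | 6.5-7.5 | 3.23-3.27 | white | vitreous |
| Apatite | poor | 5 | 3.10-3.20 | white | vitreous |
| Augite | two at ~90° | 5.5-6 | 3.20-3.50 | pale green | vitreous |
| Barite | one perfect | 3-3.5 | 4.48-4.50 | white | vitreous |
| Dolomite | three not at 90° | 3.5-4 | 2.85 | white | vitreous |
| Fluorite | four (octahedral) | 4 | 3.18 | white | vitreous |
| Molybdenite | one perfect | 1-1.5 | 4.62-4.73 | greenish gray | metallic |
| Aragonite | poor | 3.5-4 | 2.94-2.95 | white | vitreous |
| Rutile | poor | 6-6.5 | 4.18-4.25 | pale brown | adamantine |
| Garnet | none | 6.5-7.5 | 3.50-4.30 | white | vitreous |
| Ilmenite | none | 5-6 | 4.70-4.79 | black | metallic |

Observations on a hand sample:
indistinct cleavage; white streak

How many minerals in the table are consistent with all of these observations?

4

Indistinct cleavage — only Staurolite, Sphene, Chalcopyrite, Apatite, Aragonite, Rutile remain.
White streak rules out Chalcopyrite, Rutile.
Consistent with every observation: Apatite, Aragonite, Sphene, Staurolite.
That is 4 minerals.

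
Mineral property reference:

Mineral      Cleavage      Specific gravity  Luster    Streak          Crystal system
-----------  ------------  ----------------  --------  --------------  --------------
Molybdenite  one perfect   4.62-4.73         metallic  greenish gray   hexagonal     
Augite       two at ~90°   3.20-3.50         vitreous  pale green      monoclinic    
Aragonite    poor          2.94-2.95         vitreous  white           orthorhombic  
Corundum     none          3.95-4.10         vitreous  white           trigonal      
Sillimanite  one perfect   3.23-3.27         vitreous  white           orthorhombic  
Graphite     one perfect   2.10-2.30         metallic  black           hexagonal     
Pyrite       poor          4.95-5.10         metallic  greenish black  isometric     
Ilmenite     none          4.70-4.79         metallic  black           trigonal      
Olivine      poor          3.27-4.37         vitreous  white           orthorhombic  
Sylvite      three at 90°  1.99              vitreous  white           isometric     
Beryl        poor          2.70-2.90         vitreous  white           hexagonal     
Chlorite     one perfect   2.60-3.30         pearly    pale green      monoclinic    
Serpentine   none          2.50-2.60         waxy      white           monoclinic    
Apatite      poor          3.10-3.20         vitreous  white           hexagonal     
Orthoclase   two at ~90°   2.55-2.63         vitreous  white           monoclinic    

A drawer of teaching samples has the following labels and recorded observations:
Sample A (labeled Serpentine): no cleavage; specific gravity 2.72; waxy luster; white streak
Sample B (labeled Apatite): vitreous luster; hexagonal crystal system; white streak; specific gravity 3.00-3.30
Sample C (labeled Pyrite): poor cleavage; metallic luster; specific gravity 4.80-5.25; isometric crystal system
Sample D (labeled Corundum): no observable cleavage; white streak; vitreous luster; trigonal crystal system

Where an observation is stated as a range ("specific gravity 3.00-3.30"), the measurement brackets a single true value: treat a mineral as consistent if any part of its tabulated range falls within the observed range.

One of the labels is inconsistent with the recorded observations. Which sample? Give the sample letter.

A

Sample A: specific gravity 2.72 is outside the reference for Serpentine (SG 2.50-2.60) — mislabeled.
Sample B: all recorded properties match Apatite.
Sample C: all recorded properties match Pyrite.
Sample D: all recorded properties match Corundum.
Only sample A is inconsistent with its label.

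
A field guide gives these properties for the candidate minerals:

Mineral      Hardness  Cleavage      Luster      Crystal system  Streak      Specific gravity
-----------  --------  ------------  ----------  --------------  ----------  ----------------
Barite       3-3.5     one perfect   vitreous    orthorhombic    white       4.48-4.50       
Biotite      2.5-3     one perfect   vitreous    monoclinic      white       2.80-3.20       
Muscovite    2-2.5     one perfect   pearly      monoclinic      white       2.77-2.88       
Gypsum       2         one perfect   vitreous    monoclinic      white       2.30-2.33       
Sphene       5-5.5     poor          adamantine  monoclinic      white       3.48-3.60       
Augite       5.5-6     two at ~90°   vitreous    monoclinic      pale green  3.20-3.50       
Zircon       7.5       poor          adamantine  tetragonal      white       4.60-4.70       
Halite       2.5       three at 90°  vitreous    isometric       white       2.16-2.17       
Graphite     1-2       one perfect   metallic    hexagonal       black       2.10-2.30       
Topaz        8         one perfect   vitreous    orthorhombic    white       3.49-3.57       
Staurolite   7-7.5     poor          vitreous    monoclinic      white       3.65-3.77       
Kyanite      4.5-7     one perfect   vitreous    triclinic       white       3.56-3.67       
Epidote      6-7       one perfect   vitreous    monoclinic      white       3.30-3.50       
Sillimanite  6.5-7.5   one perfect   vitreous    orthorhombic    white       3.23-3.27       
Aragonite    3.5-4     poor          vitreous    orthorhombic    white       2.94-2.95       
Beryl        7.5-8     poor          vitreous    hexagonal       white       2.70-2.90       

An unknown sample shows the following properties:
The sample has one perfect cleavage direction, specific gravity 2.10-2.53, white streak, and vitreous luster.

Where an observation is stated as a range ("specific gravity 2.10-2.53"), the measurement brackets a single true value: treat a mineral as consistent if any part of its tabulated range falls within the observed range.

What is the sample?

Gypsum

One perfect cleavage direction — Barite, Biotite, Muscovite, Gypsum, Graphite, Topaz, Kyanite, Epidote, Sillimanite remain.
Specific gravity 2.10-2.53 — only Gypsum, Graphite remain.
White streak rules out Graphite.
Vitreous luster — consistent with all remaining minerals.
Only Gypsum satisfies all observations.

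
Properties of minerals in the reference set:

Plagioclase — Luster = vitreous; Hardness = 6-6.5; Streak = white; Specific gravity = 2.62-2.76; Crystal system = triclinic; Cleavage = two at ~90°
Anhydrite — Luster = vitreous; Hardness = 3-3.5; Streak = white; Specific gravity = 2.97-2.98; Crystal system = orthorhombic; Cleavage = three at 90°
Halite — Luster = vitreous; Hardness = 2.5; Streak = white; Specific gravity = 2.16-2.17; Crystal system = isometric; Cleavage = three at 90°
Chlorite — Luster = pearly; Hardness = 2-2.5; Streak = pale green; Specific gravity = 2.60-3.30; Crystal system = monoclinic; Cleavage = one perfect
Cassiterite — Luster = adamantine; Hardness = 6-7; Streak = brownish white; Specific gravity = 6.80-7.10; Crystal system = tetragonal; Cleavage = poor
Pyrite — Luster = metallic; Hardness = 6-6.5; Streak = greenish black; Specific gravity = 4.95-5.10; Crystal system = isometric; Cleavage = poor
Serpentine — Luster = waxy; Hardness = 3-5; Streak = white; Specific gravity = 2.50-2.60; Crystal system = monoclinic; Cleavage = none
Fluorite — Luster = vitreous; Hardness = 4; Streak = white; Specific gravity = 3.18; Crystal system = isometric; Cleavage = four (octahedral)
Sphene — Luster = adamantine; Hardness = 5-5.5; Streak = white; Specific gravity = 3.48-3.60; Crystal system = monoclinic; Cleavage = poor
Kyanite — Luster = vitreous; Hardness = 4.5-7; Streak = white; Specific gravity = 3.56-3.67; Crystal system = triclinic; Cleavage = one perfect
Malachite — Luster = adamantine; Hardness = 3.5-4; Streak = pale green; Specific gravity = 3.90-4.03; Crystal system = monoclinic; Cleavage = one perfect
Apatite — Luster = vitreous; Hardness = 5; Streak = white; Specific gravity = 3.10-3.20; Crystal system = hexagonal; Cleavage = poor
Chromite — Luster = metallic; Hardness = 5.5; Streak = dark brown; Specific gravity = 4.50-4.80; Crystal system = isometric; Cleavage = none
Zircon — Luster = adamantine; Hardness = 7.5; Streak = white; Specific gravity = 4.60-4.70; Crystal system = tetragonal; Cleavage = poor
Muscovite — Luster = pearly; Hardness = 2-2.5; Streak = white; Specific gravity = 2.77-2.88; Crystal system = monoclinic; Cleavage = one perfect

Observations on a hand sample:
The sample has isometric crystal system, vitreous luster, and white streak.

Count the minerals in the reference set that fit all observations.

Isometric crystal system: narrows the field to Halite, Pyrite, Fluorite, Chromite.
Vitreous luster excludes Pyrite, Chromite.
White streak: consistent with all remaining minerals.
Remaining candidates: Fluorite, Halite.
That is 2 minerals.

2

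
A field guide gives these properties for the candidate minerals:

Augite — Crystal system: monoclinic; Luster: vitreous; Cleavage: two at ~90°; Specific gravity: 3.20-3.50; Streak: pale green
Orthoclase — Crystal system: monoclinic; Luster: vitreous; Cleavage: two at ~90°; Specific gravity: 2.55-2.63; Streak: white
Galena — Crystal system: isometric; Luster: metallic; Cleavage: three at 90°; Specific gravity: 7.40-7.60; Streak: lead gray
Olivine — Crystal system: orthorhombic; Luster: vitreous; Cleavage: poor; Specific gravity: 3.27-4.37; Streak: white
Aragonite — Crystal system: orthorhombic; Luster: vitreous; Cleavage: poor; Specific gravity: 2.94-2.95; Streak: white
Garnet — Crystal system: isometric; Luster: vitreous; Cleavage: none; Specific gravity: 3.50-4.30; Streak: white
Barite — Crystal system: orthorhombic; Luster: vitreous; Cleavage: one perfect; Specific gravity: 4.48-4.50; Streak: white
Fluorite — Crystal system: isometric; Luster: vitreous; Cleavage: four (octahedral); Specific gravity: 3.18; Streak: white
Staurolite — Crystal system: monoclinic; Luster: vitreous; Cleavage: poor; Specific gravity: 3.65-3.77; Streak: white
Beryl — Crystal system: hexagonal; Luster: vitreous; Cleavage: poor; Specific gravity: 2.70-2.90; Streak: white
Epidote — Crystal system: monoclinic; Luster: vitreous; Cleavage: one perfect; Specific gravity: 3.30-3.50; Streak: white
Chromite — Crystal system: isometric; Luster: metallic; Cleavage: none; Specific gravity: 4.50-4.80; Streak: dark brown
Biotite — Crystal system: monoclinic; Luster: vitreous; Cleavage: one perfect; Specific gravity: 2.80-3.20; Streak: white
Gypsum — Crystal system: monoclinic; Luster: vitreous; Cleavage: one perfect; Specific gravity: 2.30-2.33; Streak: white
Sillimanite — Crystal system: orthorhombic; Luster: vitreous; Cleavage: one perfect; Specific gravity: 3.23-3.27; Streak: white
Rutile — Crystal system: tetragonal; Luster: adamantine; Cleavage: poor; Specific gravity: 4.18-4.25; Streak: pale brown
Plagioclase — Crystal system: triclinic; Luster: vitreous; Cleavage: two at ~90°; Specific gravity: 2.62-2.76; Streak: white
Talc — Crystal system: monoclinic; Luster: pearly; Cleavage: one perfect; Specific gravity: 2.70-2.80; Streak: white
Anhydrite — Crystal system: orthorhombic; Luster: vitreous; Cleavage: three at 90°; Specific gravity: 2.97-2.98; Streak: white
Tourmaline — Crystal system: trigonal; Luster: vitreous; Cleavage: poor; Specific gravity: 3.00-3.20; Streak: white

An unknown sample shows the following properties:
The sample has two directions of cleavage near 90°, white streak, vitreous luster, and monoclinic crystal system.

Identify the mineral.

Two directions of cleavage near 90°: leaves Augite, Orthoclase, Plagioclase.
White streak excludes Augite.
Vitreous luster: every remaining candidate is consistent.
Monoclinic crystal system excludes Plagioclase.
The only mineral consistent with every observation is Orthoclase.

Orthoclase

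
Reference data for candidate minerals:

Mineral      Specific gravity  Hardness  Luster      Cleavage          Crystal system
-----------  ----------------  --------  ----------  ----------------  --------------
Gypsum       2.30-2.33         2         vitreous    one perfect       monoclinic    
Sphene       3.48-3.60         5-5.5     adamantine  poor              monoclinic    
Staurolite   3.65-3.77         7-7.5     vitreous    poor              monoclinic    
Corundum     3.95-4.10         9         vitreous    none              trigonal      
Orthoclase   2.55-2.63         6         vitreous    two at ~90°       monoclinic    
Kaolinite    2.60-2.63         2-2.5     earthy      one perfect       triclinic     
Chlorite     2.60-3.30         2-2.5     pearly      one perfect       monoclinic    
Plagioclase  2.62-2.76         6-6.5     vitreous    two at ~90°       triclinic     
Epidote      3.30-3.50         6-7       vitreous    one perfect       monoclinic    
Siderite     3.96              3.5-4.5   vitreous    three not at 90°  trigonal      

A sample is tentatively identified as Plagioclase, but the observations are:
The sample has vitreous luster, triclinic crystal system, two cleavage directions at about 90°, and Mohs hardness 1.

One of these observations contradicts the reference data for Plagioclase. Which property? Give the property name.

Vitreous luster: Plagioclase has vitreous luster — within range.
Triclinic crystal system: Plagioclase has triclinic system — within range.
Two cleavage directions at about 90°: Plagioclase has cleavage two at ~90° — within range.
Mohs hardness 1: Plagioclase has hardness 6-6.5 — does not match.
Everything matches except the hardness.

hardness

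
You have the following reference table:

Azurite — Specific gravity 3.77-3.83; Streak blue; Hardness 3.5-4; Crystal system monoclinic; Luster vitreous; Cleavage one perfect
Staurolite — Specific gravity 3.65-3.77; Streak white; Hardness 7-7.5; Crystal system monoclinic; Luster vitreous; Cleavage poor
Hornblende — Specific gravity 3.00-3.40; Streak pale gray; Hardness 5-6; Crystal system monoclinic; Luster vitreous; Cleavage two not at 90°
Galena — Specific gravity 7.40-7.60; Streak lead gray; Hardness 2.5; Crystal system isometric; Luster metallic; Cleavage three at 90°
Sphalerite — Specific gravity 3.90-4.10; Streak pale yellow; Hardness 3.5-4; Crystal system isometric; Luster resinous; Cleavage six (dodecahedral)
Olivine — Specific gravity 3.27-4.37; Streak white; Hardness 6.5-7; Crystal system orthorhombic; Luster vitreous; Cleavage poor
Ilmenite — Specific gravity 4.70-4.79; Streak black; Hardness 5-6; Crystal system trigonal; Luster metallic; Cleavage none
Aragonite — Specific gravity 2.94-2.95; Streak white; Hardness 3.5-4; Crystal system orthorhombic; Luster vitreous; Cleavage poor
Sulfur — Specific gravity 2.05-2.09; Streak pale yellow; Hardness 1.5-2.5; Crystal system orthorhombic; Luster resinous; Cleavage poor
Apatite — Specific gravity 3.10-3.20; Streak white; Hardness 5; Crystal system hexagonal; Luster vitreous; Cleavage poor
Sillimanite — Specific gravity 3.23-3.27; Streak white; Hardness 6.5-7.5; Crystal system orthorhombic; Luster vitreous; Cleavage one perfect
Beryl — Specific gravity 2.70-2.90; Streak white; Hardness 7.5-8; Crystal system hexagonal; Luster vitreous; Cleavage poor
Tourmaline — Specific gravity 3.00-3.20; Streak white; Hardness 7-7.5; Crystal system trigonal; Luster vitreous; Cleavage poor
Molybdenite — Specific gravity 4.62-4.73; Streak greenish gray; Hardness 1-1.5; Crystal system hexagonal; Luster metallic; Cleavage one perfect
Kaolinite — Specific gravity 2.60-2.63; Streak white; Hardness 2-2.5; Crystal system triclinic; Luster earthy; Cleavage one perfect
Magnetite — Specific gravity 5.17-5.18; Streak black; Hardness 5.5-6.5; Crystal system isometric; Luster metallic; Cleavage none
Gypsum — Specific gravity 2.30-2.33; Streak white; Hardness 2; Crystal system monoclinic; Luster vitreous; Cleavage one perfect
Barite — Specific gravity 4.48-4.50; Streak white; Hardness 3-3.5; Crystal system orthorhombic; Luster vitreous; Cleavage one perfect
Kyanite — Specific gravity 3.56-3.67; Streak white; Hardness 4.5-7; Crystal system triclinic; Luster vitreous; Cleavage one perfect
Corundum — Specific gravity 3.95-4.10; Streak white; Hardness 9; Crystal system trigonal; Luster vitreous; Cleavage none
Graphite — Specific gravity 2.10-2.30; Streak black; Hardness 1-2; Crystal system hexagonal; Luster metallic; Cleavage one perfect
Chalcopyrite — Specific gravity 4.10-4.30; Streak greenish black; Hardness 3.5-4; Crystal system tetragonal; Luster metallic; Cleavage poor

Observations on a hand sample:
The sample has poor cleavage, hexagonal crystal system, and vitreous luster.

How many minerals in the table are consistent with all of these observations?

2

Poor cleavage: Staurolite, Olivine, Aragonite, Sulfur, Apatite, Beryl, Tourmaline, Chalcopyrite remain.
Hexagonal crystal system: Apatite, Beryl remain.
Vitreous luster: every remaining candidate is consistent.
The minerals that satisfy all observations are Apatite, Beryl.
That is 2 minerals.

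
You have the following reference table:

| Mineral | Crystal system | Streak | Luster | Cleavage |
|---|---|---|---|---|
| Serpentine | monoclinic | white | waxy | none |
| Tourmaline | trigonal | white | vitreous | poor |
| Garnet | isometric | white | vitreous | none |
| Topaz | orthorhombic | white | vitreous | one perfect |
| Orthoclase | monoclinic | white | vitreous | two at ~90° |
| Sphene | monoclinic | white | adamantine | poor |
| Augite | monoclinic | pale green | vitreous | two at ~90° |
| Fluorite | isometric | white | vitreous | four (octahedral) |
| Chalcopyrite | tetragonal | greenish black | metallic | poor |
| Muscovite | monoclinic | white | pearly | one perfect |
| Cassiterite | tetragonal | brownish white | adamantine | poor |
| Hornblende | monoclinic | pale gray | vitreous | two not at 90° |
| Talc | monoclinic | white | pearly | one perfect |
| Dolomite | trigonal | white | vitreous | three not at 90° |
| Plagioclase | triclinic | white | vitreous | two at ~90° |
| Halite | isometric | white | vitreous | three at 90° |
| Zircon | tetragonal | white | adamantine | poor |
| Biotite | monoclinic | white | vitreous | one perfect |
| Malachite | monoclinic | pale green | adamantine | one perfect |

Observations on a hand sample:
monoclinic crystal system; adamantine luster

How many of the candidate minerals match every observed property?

Monoclinic crystal system — narrows the field to Serpentine, Orthoclase, Sphene, Augite, Muscovite, Hornblende, Talc, Biotite, Malachite.
Adamantine luster — Sphene, Malachite remain.
Remaining candidates: Malachite, Sphene.
That is 2 minerals.

2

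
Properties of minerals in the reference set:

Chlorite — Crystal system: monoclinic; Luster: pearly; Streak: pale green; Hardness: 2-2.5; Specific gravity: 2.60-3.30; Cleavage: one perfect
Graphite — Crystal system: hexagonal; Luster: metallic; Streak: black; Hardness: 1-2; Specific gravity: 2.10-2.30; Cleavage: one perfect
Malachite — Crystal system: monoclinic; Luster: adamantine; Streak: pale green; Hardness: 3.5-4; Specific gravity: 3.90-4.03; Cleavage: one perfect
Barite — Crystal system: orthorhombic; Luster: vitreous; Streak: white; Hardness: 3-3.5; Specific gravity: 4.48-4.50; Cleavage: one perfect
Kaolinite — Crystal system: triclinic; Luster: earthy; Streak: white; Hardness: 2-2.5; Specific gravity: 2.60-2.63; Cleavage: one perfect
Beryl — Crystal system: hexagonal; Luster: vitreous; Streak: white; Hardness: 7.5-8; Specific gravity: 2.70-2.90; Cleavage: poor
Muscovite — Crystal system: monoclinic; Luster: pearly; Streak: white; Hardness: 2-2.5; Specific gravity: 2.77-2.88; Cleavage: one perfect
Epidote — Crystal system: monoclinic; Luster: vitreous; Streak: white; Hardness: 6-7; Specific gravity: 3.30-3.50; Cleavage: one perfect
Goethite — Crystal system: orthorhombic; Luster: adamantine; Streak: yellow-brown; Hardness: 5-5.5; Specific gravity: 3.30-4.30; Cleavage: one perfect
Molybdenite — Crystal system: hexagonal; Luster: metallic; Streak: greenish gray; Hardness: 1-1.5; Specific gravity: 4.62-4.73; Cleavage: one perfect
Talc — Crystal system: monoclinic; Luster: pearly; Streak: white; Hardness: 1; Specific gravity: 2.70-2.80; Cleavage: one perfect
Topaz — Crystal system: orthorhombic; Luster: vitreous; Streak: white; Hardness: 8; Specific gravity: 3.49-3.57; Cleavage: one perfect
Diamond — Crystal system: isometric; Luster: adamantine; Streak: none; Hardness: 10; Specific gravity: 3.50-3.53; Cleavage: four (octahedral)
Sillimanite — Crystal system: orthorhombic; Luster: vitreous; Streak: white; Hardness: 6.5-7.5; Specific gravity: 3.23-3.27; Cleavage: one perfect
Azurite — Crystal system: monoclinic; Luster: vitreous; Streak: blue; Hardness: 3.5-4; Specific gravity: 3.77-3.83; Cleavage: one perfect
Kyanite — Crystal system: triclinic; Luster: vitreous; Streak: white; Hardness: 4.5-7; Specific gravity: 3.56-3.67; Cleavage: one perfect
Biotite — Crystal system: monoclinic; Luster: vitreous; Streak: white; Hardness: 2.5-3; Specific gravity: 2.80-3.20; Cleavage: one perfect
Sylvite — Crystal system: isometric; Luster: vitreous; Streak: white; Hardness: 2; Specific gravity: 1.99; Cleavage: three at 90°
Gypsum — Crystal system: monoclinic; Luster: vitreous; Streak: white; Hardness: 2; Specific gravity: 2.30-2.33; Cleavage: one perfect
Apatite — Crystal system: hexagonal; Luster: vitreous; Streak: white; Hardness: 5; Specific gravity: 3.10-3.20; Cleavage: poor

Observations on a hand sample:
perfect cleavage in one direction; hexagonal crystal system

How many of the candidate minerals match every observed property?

Perfect cleavage in one direction is inconsistent with Beryl, Diamond, Sylvite, Apatite.
Hexagonal crystal system: leaves Graphite, Molybdenite.
Consistent with every observation: Graphite, Molybdenite.
That is 2 minerals.

2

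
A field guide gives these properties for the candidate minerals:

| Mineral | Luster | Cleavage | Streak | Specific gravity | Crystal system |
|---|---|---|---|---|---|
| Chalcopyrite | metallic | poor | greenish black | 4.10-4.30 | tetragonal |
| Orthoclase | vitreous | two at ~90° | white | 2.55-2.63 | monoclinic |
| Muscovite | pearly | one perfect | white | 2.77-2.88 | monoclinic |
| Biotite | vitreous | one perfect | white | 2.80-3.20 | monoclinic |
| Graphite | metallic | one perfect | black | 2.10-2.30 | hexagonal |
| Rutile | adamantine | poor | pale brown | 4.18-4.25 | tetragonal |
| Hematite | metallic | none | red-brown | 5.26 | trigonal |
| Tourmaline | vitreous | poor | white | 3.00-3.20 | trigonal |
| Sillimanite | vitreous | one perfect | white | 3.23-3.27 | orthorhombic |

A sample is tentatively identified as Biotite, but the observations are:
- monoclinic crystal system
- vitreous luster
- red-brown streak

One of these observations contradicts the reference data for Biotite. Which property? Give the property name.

Monoclinic crystal system: Biotite has monoclinic system — matches.
Vitreous luster: Biotite has vitreous luster — matches.
Red-brown streak: Biotite has white streak — outside the reference range.
Only the streak is inconsistent.

streak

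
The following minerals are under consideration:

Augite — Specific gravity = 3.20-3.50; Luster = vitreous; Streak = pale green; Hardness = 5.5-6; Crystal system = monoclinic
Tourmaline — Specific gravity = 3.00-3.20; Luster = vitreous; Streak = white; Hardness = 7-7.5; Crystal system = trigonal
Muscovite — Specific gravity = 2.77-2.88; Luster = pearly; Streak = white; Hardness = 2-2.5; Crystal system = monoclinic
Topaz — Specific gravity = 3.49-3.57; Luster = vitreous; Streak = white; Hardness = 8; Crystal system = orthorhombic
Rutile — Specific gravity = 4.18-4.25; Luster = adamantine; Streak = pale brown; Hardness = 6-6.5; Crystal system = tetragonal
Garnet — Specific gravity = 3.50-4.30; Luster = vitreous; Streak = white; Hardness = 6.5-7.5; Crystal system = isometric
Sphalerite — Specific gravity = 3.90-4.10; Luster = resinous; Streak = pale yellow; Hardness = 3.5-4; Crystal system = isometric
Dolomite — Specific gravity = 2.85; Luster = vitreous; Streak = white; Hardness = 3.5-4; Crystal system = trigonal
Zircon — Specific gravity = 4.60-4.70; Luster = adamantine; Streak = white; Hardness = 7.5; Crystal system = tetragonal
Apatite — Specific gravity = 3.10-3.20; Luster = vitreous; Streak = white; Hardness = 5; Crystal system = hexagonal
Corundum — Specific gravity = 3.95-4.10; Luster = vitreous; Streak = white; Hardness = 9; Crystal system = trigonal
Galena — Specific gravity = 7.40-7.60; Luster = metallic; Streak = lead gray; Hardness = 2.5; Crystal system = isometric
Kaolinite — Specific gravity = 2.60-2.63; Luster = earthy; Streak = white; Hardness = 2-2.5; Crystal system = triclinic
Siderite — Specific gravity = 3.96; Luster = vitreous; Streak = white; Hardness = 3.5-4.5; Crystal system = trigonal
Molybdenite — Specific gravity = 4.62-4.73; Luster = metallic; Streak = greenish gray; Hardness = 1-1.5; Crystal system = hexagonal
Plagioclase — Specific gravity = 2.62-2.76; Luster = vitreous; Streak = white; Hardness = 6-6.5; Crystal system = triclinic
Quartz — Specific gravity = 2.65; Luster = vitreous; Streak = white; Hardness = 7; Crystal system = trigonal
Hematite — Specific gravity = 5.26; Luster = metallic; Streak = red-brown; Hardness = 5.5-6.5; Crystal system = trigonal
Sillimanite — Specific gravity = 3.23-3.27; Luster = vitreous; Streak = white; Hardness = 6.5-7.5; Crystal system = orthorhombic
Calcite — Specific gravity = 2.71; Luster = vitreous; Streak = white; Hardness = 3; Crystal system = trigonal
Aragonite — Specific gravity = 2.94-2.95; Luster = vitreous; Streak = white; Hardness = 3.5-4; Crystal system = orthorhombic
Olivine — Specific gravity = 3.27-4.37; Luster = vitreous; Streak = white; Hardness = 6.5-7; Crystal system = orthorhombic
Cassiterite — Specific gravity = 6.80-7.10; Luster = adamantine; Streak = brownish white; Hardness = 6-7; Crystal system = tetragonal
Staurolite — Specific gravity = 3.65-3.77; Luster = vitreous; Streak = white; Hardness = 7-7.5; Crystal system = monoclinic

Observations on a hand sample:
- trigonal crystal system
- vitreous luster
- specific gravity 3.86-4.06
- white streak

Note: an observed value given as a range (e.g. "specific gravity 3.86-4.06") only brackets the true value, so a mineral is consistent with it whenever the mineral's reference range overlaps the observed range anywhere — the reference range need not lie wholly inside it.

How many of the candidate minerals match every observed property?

2

Trigonal crystal system — leaves Tourmaline, Dolomite, Corundum, Siderite, Quartz, Hematite, Calcite.
Vitreous luster rules out Hematite.
Specific gravity 3.86-4.06 — only Corundum, Siderite remain.
White streak — every remaining candidate is consistent.
Consistent with every observation: Corundum, Siderite.
That is 2 minerals.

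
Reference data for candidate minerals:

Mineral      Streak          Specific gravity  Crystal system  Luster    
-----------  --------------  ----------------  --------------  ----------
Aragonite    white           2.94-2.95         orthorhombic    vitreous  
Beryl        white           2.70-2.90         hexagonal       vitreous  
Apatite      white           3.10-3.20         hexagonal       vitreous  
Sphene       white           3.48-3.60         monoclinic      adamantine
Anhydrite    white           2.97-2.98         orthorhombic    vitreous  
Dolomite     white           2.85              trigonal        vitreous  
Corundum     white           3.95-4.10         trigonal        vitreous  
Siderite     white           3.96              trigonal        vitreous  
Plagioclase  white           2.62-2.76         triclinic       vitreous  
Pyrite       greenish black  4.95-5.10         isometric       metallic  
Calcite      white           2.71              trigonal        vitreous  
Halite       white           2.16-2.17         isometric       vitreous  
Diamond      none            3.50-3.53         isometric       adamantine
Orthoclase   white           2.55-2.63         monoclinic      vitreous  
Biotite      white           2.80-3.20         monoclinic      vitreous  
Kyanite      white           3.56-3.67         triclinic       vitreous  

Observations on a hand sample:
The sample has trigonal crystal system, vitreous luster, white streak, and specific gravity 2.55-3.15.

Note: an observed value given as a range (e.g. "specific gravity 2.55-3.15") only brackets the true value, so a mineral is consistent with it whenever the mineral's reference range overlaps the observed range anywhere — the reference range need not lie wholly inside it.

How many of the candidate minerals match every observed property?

Trigonal crystal system — Dolomite, Corundum, Siderite, Calcite remain.
Vitreous luster — every remaining candidate is consistent.
White streak — consistent with all remaining minerals.
Specific gravity 2.55-3.15 rules out Corundum, Siderite.
Remaining candidates: Calcite, Dolomite.
That is 2 minerals.

2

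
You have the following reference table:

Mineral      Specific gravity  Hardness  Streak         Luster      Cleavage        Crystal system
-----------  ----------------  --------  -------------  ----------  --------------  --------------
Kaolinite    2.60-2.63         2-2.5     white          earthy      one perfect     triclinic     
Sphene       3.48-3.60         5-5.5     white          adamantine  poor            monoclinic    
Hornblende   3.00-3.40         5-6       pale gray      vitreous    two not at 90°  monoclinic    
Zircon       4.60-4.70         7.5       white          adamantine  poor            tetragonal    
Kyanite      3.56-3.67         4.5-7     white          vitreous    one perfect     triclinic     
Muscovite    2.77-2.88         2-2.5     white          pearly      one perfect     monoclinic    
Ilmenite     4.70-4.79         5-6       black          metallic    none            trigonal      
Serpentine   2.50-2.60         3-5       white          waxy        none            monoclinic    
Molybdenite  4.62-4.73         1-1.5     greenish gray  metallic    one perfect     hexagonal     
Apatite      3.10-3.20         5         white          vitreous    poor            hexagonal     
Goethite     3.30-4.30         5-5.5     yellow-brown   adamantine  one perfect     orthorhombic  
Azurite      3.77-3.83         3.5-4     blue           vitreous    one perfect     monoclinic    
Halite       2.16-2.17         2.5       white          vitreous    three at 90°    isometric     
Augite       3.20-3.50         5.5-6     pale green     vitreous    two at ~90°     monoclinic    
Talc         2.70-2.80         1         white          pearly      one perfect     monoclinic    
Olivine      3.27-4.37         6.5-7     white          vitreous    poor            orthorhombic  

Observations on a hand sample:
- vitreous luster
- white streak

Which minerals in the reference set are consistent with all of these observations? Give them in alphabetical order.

Apatite, Halite, Kyanite, Olivine

Vitreous luster: Hornblende, Kyanite, Apatite, Azurite, Halite, Augite, Olivine remain.
White streak eliminates Hornblende, Azurite, Augite.
Remaining candidates: Apatite, Halite, Kyanite, Olivine.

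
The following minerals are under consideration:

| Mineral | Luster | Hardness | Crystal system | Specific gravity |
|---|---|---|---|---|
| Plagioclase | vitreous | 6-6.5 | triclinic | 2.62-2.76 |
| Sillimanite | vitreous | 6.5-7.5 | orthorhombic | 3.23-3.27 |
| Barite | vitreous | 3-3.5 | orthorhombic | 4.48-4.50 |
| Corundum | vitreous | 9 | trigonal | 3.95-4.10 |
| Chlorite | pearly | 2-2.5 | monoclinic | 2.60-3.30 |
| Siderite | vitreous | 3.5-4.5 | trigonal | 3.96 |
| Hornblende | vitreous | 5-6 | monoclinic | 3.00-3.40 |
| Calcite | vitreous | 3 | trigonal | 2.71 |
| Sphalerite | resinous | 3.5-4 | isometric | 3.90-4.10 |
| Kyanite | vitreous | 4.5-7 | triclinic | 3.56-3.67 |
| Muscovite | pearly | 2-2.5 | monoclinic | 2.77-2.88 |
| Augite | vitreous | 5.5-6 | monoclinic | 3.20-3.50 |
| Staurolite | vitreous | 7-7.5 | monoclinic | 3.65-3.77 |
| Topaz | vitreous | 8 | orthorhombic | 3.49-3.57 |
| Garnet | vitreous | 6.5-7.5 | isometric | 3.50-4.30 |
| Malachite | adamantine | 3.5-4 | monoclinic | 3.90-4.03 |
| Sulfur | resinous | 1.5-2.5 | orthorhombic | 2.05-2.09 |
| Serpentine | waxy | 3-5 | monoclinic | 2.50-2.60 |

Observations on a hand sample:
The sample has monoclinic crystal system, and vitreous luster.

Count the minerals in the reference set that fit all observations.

3

Monoclinic crystal system: leaves Chlorite, Hornblende, Muscovite, Augite, Staurolite, Malachite, Serpentine.
Vitreous luster: Hornblende, Augite, Staurolite remain.
Consistent with every observation: Augite, Hornblende, Staurolite.
That is 3 minerals.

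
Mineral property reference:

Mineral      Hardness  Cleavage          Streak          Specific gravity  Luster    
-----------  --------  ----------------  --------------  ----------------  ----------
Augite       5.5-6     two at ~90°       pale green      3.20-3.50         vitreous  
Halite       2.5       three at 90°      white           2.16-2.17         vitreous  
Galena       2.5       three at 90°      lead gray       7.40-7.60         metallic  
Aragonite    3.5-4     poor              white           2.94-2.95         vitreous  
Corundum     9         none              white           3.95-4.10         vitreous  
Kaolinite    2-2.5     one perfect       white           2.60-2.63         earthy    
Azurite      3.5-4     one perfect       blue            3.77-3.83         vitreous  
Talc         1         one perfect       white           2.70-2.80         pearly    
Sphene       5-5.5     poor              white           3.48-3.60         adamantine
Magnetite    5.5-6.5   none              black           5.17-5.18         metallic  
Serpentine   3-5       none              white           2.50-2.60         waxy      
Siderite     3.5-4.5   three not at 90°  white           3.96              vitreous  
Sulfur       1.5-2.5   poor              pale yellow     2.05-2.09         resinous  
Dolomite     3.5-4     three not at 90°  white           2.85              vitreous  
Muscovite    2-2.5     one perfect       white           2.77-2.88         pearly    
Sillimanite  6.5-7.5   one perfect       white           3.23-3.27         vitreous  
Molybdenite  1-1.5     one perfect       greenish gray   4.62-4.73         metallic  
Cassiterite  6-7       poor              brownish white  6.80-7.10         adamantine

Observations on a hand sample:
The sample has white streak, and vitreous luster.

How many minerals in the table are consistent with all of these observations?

6

White streak: only Halite, Aragonite, Corundum, Kaolinite, Talc, Sphene, Serpentine, Siderite, Dolomite, Muscovite, Sillimanite remain.
Vitreous luster rules out Kaolinite, Talc, Sphene, Serpentine, Muscovite.
Remaining candidates: Aragonite, Corundum, Dolomite, Halite, Siderite, Sillimanite.
That is 6 minerals.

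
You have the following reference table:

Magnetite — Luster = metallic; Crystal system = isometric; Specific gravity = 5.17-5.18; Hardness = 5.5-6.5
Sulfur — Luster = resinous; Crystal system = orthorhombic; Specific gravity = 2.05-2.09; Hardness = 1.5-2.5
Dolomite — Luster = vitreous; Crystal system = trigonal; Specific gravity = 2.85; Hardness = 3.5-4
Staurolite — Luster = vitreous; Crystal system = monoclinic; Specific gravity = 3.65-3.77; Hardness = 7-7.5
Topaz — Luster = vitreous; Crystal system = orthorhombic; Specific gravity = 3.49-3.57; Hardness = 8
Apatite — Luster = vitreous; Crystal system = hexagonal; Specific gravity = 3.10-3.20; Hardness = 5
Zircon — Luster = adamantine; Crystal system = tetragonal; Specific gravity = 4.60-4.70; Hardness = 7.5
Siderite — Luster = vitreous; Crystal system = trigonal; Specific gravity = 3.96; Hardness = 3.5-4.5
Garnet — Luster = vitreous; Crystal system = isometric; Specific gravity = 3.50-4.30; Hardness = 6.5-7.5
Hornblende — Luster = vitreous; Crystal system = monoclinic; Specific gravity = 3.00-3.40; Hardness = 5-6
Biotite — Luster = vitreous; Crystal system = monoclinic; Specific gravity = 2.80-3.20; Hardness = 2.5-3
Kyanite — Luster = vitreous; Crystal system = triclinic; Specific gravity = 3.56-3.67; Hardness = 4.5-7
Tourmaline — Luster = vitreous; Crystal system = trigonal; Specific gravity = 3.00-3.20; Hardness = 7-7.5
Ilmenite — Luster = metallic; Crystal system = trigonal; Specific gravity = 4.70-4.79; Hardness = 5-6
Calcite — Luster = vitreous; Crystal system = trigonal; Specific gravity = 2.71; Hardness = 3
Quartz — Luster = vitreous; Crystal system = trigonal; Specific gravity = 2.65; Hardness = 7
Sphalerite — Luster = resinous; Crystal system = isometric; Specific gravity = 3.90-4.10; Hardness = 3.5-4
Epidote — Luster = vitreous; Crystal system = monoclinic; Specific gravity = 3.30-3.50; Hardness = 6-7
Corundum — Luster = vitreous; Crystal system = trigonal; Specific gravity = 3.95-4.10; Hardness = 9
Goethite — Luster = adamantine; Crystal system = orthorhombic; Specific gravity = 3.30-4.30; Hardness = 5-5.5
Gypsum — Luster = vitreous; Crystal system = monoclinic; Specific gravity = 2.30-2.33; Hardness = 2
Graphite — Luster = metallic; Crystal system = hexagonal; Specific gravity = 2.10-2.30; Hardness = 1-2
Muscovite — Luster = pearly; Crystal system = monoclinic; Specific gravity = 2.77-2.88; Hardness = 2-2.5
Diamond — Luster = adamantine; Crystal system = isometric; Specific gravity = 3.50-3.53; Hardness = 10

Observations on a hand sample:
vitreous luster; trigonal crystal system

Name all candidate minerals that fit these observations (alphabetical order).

Calcite, Corundum, Dolomite, Quartz, Siderite, Tourmaline

Vitreous luster: only Dolomite, Staurolite, Topaz, Apatite, Siderite, Garnet, Hornblende, Biotite, Kyanite, Tourmaline, Calcite, Quartz, Epidote, Corundum, Gypsum remain.
Trigonal crystal system: leaves Dolomite, Siderite, Tourmaline, Calcite, Quartz, Corundum.
The minerals that satisfy all observations are Calcite, Corundum, Dolomite, Quartz, Siderite, Tourmaline.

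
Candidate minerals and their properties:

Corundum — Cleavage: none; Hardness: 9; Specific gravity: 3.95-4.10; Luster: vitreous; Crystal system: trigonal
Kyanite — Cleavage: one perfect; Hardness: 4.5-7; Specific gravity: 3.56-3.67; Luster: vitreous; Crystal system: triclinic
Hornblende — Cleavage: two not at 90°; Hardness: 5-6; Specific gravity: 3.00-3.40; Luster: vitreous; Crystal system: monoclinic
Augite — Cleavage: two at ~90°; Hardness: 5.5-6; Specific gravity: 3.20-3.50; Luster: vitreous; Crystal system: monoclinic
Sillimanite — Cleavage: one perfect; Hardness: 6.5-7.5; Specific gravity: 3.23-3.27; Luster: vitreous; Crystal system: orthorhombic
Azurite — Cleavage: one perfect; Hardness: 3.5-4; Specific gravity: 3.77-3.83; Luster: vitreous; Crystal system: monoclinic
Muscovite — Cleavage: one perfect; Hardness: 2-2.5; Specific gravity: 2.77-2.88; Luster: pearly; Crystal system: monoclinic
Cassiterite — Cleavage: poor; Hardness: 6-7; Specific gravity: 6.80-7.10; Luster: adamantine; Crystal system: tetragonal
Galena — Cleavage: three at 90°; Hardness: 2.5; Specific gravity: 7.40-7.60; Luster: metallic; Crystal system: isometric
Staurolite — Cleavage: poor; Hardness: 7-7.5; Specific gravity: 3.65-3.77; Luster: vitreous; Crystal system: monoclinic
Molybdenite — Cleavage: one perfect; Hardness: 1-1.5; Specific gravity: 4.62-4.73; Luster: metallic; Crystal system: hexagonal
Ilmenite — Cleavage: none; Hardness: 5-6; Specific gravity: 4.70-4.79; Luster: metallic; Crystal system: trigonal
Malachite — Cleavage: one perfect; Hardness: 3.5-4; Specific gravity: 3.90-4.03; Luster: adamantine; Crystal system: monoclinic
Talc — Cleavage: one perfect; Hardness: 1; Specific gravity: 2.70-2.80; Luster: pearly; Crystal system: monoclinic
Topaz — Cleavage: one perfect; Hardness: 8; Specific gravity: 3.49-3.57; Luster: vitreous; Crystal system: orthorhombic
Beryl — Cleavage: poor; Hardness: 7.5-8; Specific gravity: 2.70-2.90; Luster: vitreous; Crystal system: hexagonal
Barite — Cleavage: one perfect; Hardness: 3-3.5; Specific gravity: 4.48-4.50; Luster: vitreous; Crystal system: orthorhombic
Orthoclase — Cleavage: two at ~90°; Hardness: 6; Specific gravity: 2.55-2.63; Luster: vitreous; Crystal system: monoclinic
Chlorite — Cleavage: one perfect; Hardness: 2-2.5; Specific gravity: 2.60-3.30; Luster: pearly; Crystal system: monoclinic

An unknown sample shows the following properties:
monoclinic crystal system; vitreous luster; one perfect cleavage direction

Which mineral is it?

Monoclinic crystal system: Hornblende, Augite, Azurite, Muscovite, Staurolite, Malachite, Talc, Orthoclase, Chlorite remain.
Vitreous luster rules out Muscovite, Malachite, Talc, Chlorite.
One perfect cleavage direction: only Azurite remains.
The only mineral consistent with every observation is Azurite.

Azurite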